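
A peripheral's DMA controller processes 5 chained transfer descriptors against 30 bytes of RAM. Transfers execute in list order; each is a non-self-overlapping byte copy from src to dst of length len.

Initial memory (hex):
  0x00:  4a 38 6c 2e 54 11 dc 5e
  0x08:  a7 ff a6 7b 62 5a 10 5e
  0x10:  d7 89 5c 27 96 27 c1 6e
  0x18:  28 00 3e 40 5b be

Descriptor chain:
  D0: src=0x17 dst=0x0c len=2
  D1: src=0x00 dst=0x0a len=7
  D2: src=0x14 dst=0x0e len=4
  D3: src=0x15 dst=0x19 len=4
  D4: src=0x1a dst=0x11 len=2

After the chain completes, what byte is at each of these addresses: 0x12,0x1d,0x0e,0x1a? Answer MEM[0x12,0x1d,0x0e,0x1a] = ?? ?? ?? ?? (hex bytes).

MEM[0x12,0x1d,0x0e,0x1a] = 6e be 96 c1

  after D0: wrote 2B at 0x0c = 6e28
  after D1: wrote 7B at 0x0a = 4a386c2e5411dc
  after D2: wrote 4B at 0x0e = 9627c16e
  after D3: wrote 4B at 0x19 = 27c16e28
  after D4: wrote 2B at 0x11 = c16e
query mem[0x12]=0x6e, mem[0x1d]=0xbe, mem[0x0e]=0x96, mem[0x1a]=0xc1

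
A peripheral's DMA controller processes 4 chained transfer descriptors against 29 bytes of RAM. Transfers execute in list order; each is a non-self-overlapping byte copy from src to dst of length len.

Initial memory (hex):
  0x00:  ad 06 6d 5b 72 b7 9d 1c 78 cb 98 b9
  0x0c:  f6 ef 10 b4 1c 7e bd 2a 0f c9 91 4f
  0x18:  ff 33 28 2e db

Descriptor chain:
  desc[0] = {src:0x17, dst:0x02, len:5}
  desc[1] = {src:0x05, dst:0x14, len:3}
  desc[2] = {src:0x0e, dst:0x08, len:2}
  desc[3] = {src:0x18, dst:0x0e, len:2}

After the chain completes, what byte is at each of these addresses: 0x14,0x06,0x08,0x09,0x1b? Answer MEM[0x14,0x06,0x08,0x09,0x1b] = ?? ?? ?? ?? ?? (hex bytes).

#0 dst[0x02+5] := {0x4f,0xff,0x33,0x28,0x2e}
#1 dst[0x14+3] := {0x28,0x2e,0x1c}
#2 dst[0x08+2] := {0x10,0xb4}
#3 dst[0x0e+2] := {0xff,0x33}
query mem[0x14]=0x28, mem[0x06]=0x2e, mem[0x08]=0x10, mem[0x09]=0xb4, mem[0x1b]=0x2e

MEM[0x14,0x06,0x08,0x09,0x1b] = 28 2e 10 b4 2e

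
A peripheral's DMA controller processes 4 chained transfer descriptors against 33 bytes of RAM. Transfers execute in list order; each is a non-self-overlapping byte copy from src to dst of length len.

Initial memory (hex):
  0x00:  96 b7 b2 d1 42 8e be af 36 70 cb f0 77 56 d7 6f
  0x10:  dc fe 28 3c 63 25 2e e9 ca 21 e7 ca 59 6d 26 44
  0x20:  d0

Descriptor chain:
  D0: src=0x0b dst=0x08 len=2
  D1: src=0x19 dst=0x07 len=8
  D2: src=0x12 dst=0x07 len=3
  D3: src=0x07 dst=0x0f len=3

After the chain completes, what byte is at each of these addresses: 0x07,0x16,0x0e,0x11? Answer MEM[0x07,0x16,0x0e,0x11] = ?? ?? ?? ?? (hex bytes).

#0 dst[0x08+2] := {0xf0,0x77}
#1 dst[0x07+8] := {0x21,0xe7,0xca,0x59,0x6d,0x26,0x44,0xd0}
#2 dst[0x07+3] := {0x28,0x3c,0x63}
#3 dst[0x0f+3] := {0x28,0x3c,0x63}
query mem[0x07]=0x28, mem[0x16]=0x2e, mem[0x0e]=0xd0, mem[0x11]=0x63

MEM[0x07,0x16,0x0e,0x11] = 28 2e d0 63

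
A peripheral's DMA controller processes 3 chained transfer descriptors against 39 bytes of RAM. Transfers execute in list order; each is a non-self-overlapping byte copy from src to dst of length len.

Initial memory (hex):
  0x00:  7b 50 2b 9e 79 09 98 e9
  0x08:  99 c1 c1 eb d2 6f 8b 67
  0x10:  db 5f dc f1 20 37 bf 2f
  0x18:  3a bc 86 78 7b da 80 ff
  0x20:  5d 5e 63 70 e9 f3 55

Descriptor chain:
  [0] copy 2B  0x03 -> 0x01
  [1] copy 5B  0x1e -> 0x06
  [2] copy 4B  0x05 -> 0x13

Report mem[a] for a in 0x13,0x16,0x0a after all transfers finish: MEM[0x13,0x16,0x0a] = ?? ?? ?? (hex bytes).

MEM[0x13,0x16,0x0a] = 09 5d 63

[0] 0x03->0x01 len=2 : 9e 79
[1] 0x1e->0x06 len=5 : 80 ff 5d 5e 63
[2] 0x05->0x13 len=4 : 09 80 ff 5d
query mem[0x13]=0x09, mem[0x16]=0x5d, mem[0x0a]=0x63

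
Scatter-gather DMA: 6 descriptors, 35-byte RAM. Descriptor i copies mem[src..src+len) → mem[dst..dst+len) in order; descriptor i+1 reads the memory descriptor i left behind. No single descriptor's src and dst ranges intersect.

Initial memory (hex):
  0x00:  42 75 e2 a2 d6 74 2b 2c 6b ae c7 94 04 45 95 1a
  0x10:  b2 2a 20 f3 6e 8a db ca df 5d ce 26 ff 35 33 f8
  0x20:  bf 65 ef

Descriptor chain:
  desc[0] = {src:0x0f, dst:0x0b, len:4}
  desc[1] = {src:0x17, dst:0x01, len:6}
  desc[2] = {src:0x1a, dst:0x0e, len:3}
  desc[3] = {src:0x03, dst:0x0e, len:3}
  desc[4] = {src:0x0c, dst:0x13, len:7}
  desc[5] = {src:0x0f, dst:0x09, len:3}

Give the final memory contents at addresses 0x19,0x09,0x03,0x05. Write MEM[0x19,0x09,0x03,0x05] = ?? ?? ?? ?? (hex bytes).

MEM[0x19,0x09,0x03,0x05] = 20 ce 5d 26

D0: mem[0x0b..0x0e] <- [1a b2 2a 20]
D1: mem[0x01..0x06] <- [ca df 5d ce 26 ff]
D2: mem[0x0e..0x10] <- [ce 26 ff]
D3: mem[0x0e..0x10] <- [5d ce 26]
D4: mem[0x13..0x19] <- [b2 2a 5d ce 26 2a 20]
D5: mem[0x09..0x0b] <- [ce 26 2a]
query mem[0x19]=0x20, mem[0x09]=0xce, mem[0x03]=0x5d, mem[0x05]=0x26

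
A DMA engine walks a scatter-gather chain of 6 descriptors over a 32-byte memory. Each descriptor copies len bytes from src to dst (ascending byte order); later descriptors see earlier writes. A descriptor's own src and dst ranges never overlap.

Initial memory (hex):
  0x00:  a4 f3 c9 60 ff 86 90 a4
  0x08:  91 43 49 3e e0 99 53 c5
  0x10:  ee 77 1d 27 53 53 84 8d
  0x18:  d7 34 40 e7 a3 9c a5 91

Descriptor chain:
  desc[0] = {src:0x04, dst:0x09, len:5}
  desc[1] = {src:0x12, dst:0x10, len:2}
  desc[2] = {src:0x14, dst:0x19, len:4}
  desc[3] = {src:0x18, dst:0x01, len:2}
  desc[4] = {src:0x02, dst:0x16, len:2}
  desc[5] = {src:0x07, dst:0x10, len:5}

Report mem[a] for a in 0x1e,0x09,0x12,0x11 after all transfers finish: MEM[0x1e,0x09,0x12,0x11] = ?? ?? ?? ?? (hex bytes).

#0 dst[0x09+5] := {0xff,0x86,0x90,0xa4,0x91}
#1 dst[0x10+2] := {0x1d,0x27}
#2 dst[0x19+4] := {0x53,0x53,0x84,0x8d}
#3 dst[0x01+2] := {0xd7,0x53}
#4 dst[0x16+2] := {0x53,0x60}
#5 dst[0x10+5] := {0xa4,0x91,0xff,0x86,0x90}
query mem[0x1e]=0xa5, mem[0x09]=0xff, mem[0x12]=0xff, mem[0x11]=0x91

MEM[0x1e,0x09,0x12,0x11] = a5 ff ff 91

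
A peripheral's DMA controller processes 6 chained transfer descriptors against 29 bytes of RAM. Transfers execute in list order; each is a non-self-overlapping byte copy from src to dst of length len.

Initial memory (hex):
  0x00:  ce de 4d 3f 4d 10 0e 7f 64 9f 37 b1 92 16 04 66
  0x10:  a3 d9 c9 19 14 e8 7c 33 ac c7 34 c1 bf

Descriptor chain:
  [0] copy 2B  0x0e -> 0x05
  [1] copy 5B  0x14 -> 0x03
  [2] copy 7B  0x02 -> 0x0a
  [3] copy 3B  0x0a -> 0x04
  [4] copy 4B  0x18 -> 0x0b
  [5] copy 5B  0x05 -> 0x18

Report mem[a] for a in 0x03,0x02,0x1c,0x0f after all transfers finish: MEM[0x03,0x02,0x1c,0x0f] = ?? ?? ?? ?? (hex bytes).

MEM[0x03,0x02,0x1c,0x0f] = 14 4d 9f ac

[0] 0x0e->0x05 len=2 : 04 66
[1] 0x14->0x03 len=5 : 14 e8 7c 33 ac
[2] 0x02->0x0a len=7 : 4d 14 e8 7c 33 ac 64
[3] 0x0a->0x04 len=3 : 4d 14 e8
[4] 0x18->0x0b len=4 : ac c7 34 c1
[5] 0x05->0x18 len=5 : 14 e8 ac 64 9f
query mem[0x03]=0x14, mem[0x02]=0x4d, mem[0x1c]=0x9f, mem[0x0f]=0xac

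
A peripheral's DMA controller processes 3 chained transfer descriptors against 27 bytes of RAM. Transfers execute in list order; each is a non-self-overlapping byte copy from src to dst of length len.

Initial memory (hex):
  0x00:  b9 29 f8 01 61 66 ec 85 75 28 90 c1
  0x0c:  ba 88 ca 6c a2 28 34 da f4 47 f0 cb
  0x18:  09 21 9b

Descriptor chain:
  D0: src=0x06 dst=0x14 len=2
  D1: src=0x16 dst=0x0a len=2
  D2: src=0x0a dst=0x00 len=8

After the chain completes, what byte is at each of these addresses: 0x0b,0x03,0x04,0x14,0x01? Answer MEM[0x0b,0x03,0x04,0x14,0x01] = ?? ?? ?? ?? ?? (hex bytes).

MEM[0x0b,0x03,0x04,0x14,0x01] = cb 88 ca ec cb

D0: mem[0x14..0x15] <- [ec 85]
D1: mem[0x0a..0x0b] <- [f0 cb]
D2: mem[0x00..0x07] <- [f0 cb ba 88 ca 6c a2 28]
query mem[0x0b]=0xcb, mem[0x03]=0x88, mem[0x04]=0xca, mem[0x14]=0xec, mem[0x01]=0xcb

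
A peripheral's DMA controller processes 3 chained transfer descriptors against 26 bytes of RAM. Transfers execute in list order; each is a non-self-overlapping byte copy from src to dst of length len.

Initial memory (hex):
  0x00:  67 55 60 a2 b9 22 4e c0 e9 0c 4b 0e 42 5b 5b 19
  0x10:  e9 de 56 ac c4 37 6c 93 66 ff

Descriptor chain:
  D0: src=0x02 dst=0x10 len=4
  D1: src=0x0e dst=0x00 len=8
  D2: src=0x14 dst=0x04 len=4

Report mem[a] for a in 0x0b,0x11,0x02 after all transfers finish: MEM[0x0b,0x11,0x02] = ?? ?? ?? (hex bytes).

[0] 0x02->0x10 len=4 : 60 a2 b9 22
[1] 0x0e->0x00 len=8 : 5b 19 60 a2 b9 22 c4 37
[2] 0x14->0x04 len=4 : c4 37 6c 93
query mem[0x0b]=0x0e, mem[0x11]=0xa2, mem[0x02]=0x60

MEM[0x0b,0x11,0x02] = 0e a2 60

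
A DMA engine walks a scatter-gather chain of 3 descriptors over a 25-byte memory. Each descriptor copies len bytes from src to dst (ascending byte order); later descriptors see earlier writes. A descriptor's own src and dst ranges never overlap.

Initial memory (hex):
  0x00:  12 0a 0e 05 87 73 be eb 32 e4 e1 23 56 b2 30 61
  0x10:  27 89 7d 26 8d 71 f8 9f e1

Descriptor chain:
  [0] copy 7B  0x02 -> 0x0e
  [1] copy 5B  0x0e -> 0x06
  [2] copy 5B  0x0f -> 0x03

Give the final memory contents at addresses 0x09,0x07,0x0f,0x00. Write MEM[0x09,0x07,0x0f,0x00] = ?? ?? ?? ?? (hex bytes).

  after D0: wrote 7B at 0x0e = 0e058773beeb32
  after D1: wrote 5B at 0x06 = 0e058773be
  after D2: wrote 5B at 0x03 = 058773beeb
query mem[0x09]=0x73, mem[0x07]=0xeb, mem[0x0f]=0x05, mem[0x00]=0x12

MEM[0x09,0x07,0x0f,0x00] = 73 eb 05 12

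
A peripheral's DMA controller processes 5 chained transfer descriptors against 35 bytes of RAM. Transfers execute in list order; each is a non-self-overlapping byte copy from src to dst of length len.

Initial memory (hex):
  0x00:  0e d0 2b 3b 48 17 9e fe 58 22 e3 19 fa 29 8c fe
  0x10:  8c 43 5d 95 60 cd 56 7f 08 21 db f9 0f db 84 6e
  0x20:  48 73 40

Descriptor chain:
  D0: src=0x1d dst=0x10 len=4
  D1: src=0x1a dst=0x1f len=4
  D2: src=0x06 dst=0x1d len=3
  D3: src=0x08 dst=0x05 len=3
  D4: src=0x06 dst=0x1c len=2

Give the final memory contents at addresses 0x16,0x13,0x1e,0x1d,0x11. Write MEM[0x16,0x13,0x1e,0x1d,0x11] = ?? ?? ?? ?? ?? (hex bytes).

  after D0: wrote 4B at 0x10 = db846e48
  after D1: wrote 4B at 0x1f = dbf90fdb
  after D2: wrote 3B at 0x1d = 9efe58
  after D3: wrote 3B at 0x05 = 5822e3
  after D4: wrote 2B at 0x1c = 22e3
query mem[0x16]=0x56, mem[0x13]=0x48, mem[0x1e]=0xfe, mem[0x1d]=0xe3, mem[0x11]=0x84

MEM[0x16,0x13,0x1e,0x1d,0x11] = 56 48 fe e3 84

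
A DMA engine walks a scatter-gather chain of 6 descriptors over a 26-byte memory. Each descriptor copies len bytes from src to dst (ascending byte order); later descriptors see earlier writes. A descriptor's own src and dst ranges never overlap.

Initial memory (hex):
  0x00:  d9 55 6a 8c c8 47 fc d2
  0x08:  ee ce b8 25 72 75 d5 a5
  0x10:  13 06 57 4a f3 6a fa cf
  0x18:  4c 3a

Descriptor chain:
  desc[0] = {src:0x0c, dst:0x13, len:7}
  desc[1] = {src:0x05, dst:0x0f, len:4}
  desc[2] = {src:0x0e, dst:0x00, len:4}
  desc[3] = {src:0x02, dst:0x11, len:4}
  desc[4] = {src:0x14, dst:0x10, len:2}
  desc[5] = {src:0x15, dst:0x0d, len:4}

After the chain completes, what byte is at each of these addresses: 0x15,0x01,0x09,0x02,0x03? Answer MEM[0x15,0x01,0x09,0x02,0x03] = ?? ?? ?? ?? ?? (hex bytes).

MEM[0x15,0x01,0x09,0x02,0x03] = d5 47 ce fc d2

  after D0: wrote 7B at 0x13 = 7275d5a5130657
  after D1: wrote 4B at 0x0f = 47fcd2ee
  after D2: wrote 4B at 0x00 = d547fcd2
  after D3: wrote 4B at 0x11 = fcd2c847
  after D4: wrote 2B at 0x10 = 47d5
  after D5: wrote 4B at 0x0d = d5a51306
query mem[0x15]=0xd5, mem[0x01]=0x47, mem[0x09]=0xce, mem[0x02]=0xfc, mem[0x03]=0xd2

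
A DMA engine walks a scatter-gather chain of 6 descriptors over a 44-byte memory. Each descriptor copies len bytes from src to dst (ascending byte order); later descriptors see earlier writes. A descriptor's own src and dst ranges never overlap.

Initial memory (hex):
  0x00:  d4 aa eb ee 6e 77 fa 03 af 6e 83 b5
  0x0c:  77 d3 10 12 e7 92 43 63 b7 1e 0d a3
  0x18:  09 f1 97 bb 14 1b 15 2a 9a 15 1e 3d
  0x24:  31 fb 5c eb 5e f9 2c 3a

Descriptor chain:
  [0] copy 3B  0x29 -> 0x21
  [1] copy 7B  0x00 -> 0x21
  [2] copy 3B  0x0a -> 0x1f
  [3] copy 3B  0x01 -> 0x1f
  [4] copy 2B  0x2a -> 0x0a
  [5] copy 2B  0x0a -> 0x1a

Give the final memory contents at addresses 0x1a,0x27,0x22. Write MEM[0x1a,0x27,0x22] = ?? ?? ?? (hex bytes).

MEM[0x1a,0x27,0x22] = 2c fa aa

  after D0: wrote 3B at 0x21 = f92c3a
  after D1: wrote 7B at 0x21 = d4aaebee6e77fa
  after D2: wrote 3B at 0x1f = 83b577
  after D3: wrote 3B at 0x1f = aaebee
  after D4: wrote 2B at 0x0a = 2c3a
  after D5: wrote 2B at 0x1a = 2c3a
query mem[0x1a]=0x2c, mem[0x27]=0xfa, mem[0x22]=0xaa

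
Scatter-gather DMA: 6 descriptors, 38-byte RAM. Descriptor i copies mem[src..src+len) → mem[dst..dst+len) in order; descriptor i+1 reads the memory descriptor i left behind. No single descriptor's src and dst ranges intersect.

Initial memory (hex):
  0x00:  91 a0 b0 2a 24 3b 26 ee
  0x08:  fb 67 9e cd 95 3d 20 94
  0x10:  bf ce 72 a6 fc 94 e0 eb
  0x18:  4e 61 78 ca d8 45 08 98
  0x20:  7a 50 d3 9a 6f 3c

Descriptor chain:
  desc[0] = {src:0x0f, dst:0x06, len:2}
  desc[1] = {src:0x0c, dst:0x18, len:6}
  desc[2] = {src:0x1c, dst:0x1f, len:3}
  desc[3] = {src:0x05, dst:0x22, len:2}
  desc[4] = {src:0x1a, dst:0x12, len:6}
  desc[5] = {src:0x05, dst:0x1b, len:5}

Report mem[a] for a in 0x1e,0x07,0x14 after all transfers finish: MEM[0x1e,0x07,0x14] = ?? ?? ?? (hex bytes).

MEM[0x1e,0x07,0x14] = fb bf bf

[0] 0x0f->0x06 len=2 : 94 bf
[1] 0x0c->0x18 len=6 : 95 3d 20 94 bf ce
[2] 0x1c->0x1f len=3 : bf ce 08
[3] 0x05->0x22 len=2 : 3b 94
[4] 0x1a->0x12 len=6 : 20 94 bf ce 08 bf
[5] 0x05->0x1b len=5 : 3b 94 bf fb 67
query mem[0x1e]=0xfb, mem[0x07]=0xbf, mem[0x14]=0xbf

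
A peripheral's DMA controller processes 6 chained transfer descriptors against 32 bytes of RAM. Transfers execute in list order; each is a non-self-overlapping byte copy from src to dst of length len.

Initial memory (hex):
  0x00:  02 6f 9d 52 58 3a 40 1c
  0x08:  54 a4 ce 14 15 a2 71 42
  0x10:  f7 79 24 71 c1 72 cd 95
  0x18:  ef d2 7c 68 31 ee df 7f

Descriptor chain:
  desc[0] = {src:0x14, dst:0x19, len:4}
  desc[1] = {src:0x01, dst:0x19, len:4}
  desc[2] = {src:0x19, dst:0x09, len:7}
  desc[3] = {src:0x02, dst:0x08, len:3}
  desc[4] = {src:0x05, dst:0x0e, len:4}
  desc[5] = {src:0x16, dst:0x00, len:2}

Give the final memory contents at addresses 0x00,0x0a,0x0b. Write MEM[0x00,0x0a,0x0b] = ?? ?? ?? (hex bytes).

[0] 0x14->0x19 len=4 : c1 72 cd 95
[1] 0x01->0x19 len=4 : 6f 9d 52 58
[2] 0x19->0x09 len=7 : 6f 9d 52 58 ee df 7f
[3] 0x02->0x08 len=3 : 9d 52 58
[4] 0x05->0x0e len=4 : 3a 40 1c 9d
[5] 0x16->0x00 len=2 : cd 95
query mem[0x00]=0xcd, mem[0x0a]=0x58, mem[0x0b]=0x52

MEM[0x00,0x0a,0x0b] = cd 58 52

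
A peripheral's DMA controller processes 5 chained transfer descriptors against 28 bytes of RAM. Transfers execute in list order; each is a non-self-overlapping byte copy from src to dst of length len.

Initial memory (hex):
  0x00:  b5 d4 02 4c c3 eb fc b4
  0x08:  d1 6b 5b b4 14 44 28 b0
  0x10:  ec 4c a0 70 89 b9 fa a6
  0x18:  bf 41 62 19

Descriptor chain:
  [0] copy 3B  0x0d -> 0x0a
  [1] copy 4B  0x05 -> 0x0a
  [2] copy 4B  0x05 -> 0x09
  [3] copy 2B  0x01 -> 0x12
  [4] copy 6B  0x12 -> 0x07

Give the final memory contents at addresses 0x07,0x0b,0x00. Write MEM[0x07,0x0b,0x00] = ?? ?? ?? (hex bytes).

[0] 0x0d->0x0a len=3 : 44 28 b0
[1] 0x05->0x0a len=4 : eb fc b4 d1
[2] 0x05->0x09 len=4 : eb fc b4 d1
[3] 0x01->0x12 len=2 : d4 02
[4] 0x12->0x07 len=6 : d4 02 89 b9 fa a6
query mem[0x07]=0xd4, mem[0x0b]=0xfa, mem[0x00]=0xb5

MEM[0x07,0x0b,0x00] = d4 fa b5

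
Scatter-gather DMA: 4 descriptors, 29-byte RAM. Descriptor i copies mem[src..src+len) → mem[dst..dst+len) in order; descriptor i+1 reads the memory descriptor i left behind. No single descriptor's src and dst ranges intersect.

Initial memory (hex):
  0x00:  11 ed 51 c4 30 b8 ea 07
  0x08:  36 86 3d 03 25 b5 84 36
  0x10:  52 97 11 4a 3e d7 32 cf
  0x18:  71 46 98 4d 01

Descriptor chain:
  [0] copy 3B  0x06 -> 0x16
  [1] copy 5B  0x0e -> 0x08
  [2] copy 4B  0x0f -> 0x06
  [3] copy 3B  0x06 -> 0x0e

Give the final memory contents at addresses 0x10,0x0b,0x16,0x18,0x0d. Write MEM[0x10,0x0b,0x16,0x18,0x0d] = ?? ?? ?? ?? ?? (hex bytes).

MEM[0x10,0x0b,0x16,0x18,0x0d] = 97 97 ea 36 b5

D0: mem[0x16..0x18] <- [ea 07 36]
D1: mem[0x08..0x0c] <- [84 36 52 97 11]
D2: mem[0x06..0x09] <- [36 52 97 11]
D3: mem[0x0e..0x10] <- [36 52 97]
query mem[0x10]=0x97, mem[0x0b]=0x97, mem[0x16]=0xea, mem[0x18]=0x36, mem[0x0d]=0xb5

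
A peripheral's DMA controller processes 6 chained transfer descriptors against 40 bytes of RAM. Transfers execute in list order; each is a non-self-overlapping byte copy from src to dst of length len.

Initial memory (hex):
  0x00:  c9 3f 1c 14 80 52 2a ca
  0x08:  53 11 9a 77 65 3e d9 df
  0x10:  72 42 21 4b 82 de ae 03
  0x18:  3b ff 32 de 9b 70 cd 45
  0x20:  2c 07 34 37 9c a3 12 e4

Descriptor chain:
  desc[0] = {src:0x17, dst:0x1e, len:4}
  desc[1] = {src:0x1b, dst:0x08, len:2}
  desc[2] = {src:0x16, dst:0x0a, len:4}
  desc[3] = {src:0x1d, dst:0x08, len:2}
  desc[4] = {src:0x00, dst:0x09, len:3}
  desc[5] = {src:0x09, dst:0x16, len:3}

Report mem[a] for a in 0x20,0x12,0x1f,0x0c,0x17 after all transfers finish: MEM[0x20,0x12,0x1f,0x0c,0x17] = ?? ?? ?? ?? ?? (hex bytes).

#0 dst[0x1e+4] := {0x03,0x3b,0xff,0x32}
#1 dst[0x08+2] := {0xde,0x9b}
#2 dst[0x0a+4] := {0xae,0x03,0x3b,0xff}
#3 dst[0x08+2] := {0x70,0x03}
#4 dst[0x09+3] := {0xc9,0x3f,0x1c}
#5 dst[0x16+3] := {0xc9,0x3f,0x1c}
query mem[0x20]=0xff, mem[0x12]=0x21, mem[0x1f]=0x3b, mem[0x0c]=0x3b, mem[0x17]=0x3f

MEM[0x20,0x12,0x1f,0x0c,0x17] = ff 21 3b 3b 3f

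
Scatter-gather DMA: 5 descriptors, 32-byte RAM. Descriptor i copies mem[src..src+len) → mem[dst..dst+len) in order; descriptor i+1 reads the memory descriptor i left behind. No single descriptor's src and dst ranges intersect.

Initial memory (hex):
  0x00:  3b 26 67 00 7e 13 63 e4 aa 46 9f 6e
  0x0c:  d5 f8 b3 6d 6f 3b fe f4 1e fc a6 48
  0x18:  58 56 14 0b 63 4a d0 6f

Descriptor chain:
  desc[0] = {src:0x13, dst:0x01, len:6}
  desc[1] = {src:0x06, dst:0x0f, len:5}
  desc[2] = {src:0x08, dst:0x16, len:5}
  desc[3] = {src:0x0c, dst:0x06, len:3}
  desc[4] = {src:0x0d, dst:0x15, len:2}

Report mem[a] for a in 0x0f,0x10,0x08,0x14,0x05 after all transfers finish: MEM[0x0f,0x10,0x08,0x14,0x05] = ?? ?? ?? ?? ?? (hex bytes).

MEM[0x0f,0x10,0x08,0x14,0x05] = 58 e4 b3 1e 48

[0] 0x13->0x01 len=6 : f4 1e fc a6 48 58
[1] 0x06->0x0f len=5 : 58 e4 aa 46 9f
[2] 0x08->0x16 len=5 : aa 46 9f 6e d5
[3] 0x0c->0x06 len=3 : d5 f8 b3
[4] 0x0d->0x15 len=2 : f8 b3
query mem[0x0f]=0x58, mem[0x10]=0xe4, mem[0x08]=0xb3, mem[0x14]=0x1e, mem[0x05]=0x48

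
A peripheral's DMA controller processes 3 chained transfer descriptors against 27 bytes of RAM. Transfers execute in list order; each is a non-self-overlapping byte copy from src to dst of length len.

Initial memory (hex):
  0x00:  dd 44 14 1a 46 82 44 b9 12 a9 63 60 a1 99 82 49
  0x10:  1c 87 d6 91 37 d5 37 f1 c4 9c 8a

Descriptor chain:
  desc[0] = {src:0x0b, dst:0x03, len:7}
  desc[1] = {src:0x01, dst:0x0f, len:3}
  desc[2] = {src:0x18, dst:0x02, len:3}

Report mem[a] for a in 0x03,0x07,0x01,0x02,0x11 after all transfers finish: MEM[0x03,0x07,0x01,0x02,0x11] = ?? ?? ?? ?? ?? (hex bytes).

  after D0: wrote 7B at 0x03 = 60a19982491c87
  after D1: wrote 3B at 0x0f = 441460
  after D2: wrote 3B at 0x02 = c49c8a
query mem[0x03]=0x9c, mem[0x07]=0x49, mem[0x01]=0x44, mem[0x02]=0xc4, mem[0x11]=0x60

MEM[0x03,0x07,0x01,0x02,0x11] = 9c 49 44 c4 60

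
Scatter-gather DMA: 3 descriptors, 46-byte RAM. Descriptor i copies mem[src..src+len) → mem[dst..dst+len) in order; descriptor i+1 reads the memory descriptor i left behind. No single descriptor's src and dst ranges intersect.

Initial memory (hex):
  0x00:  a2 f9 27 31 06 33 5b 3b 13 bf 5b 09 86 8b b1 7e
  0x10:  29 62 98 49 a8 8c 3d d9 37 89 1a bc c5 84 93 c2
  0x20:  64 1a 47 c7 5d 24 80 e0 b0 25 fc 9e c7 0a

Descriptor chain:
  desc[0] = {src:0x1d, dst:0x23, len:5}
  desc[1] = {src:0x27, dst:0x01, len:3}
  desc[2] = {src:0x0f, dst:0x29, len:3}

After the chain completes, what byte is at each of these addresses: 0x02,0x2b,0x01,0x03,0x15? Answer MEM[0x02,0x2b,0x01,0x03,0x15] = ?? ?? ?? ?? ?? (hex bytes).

MEM[0x02,0x2b,0x01,0x03,0x15] = b0 62 1a 25 8c

  after D0: wrote 5B at 0x23 = 8493c2641a
  after D1: wrote 3B at 0x01 = 1ab025
  after D2: wrote 3B at 0x29 = 7e2962
query mem[0x02]=0xb0, mem[0x2b]=0x62, mem[0x01]=0x1a, mem[0x03]=0x25, mem[0x15]=0x8c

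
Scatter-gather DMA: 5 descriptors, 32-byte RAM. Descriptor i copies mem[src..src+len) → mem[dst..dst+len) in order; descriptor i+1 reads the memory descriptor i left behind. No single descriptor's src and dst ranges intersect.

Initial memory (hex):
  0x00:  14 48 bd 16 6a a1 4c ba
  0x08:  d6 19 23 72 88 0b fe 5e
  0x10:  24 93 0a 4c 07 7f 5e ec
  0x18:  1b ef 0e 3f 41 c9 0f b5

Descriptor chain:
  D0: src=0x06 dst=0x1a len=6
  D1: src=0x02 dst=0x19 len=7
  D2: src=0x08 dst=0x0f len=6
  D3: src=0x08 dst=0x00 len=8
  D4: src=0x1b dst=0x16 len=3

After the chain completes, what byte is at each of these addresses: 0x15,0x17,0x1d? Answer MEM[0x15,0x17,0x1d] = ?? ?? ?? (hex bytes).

MEM[0x15,0x17,0x1d] = 7f a1 4c

  after D0: wrote 6B at 0x1a = 4cbad6192372
  after D1: wrote 7B at 0x19 = bd166aa14cbad6
  after D2: wrote 6B at 0x0f = d6192372880b
  after D3: wrote 8B at 0x00 = d6192372880bfed6
  after D4: wrote 3B at 0x16 = 6aa14c
query mem[0x15]=0x7f, mem[0x17]=0xa1, mem[0x1d]=0x4c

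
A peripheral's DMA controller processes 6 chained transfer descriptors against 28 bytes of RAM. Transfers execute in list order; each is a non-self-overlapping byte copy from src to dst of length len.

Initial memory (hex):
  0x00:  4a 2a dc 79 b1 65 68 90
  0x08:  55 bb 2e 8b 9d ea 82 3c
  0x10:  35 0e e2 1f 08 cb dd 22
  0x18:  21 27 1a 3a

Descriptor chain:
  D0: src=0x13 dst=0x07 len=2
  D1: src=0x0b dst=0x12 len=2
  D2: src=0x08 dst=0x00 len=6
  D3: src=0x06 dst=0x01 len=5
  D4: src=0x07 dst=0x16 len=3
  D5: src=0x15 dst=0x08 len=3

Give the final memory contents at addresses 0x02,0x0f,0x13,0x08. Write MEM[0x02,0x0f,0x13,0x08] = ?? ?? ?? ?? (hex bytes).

MEM[0x02,0x0f,0x13,0x08] = 1f 3c 9d cb

[0] 0x13->0x07 len=2 : 1f 08
[1] 0x0b->0x12 len=2 : 8b 9d
[2] 0x08->0x00 len=6 : 08 bb 2e 8b 9d ea
[3] 0x06->0x01 len=5 : 68 1f 08 bb 2e
[4] 0x07->0x16 len=3 : 1f 08 bb
[5] 0x15->0x08 len=3 : cb 1f 08
query mem[0x02]=0x1f, mem[0x0f]=0x3c, mem[0x13]=0x9d, mem[0x08]=0xcb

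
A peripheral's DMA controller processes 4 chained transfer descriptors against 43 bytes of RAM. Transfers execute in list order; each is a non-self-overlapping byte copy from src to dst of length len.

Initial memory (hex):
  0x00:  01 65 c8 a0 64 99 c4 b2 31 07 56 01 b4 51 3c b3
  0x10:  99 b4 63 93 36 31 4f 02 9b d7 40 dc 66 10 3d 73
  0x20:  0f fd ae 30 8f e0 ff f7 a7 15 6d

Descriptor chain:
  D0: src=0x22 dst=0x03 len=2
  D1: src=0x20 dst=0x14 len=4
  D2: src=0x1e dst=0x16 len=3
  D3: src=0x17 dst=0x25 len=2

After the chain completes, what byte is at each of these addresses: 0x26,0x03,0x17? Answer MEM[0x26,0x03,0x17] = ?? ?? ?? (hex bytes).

MEM[0x26,0x03,0x17] = 0f ae 73

D0: mem[0x03..0x04] <- [ae 30]
D1: mem[0x14..0x17] <- [0f fd ae 30]
D2: mem[0x16..0x18] <- [3d 73 0f]
D3: mem[0x25..0x26] <- [73 0f]
query mem[0x26]=0x0f, mem[0x03]=0xae, mem[0x17]=0x73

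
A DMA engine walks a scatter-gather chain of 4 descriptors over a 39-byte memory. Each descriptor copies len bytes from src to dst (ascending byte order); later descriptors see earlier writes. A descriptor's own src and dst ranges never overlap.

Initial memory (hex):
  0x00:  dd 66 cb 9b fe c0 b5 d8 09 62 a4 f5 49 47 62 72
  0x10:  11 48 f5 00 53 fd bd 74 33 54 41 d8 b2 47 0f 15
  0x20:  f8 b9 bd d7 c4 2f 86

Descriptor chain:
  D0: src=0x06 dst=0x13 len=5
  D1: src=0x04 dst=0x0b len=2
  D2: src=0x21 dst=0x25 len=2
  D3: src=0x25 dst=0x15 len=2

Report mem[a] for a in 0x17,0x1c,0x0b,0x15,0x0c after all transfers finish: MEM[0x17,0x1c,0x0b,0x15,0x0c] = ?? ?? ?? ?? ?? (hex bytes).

MEM[0x17,0x1c,0x0b,0x15,0x0c] = a4 b2 fe b9 c0

D0: mem[0x13..0x17] <- [b5 d8 09 62 a4]
D1: mem[0x0b..0x0c] <- [fe c0]
D2: mem[0x25..0x26] <- [b9 bd]
D3: mem[0x15..0x16] <- [b9 bd]
query mem[0x17]=0xa4, mem[0x1c]=0xb2, mem[0x0b]=0xfe, mem[0x15]=0xb9, mem[0x0c]=0xc0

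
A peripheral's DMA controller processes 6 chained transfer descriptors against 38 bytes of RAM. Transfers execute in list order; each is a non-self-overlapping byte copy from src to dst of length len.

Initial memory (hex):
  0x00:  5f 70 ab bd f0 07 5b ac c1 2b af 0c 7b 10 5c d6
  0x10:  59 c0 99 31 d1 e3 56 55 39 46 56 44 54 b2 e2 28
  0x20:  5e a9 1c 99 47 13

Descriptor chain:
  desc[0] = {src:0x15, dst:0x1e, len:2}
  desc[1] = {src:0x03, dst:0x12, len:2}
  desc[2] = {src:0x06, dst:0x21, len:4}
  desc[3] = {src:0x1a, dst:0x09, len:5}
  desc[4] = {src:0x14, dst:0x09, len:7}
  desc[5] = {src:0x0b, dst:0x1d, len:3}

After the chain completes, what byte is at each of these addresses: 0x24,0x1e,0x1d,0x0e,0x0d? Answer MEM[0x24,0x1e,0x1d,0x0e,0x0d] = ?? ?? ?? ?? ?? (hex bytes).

  after D0: wrote 2B at 0x1e = e356
  after D1: wrote 2B at 0x12 = bdf0
  after D2: wrote 4B at 0x21 = 5bacc12b
  after D3: wrote 5B at 0x09 = 564454b2e3
  after D4: wrote 7B at 0x09 = d1e35655394656
  after D5: wrote 3B at 0x1d = 565539
query mem[0x24]=0x2b, mem[0x1e]=0x55, mem[0x1d]=0x56, mem[0x0e]=0x46, mem[0x0d]=0x39

MEM[0x24,0x1e,0x1d,0x0e,0x0d] = 2b 55 56 46 39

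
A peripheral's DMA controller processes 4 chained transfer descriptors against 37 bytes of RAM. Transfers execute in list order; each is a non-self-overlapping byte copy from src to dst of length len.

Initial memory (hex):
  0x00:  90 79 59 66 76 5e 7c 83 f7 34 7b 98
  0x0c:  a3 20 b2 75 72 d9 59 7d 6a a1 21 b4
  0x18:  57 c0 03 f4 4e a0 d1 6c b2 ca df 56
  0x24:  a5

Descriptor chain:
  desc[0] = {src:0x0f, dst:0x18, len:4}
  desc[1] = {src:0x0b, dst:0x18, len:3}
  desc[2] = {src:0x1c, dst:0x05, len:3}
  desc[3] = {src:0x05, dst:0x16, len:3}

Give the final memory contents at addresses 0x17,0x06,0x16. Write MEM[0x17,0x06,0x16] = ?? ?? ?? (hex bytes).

#0 dst[0x18+4] := {0x75,0x72,0xd9,0x59}
#1 dst[0x18+3] := {0x98,0xa3,0x20}
#2 dst[0x05+3] := {0x4e,0xa0,0xd1}
#3 dst[0x16+3] := {0x4e,0xa0,0xd1}
query mem[0x17]=0xa0, mem[0x06]=0xa0, mem[0x16]=0x4e

MEM[0x17,0x06,0x16] = a0 a0 4e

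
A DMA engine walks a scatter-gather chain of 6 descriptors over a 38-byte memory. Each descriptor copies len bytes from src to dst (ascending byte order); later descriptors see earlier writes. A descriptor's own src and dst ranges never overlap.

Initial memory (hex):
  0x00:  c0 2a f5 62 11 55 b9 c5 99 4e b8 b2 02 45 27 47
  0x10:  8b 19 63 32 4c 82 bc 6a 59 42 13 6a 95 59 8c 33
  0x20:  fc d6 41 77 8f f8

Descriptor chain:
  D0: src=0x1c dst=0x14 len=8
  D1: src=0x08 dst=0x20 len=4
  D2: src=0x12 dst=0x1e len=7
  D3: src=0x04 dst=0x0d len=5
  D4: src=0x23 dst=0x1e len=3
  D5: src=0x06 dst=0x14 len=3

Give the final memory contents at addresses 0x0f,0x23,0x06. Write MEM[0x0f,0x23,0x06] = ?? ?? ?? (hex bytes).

D0: mem[0x14..0x1b] <- [95 59 8c 33 fc d6 41 77]
D1: mem[0x20..0x23] <- [99 4e b8 b2]
D2: mem[0x1e..0x24] <- [63 32 95 59 8c 33 fc]
D3: mem[0x0d..0x11] <- [11 55 b9 c5 99]
D4: mem[0x1e..0x20] <- [33 fc f8]
D5: mem[0x14..0x16] <- [b9 c5 99]
query mem[0x0f]=0xb9, mem[0x23]=0x33, mem[0x06]=0xb9

MEM[0x0f,0x23,0x06] = b9 33 b9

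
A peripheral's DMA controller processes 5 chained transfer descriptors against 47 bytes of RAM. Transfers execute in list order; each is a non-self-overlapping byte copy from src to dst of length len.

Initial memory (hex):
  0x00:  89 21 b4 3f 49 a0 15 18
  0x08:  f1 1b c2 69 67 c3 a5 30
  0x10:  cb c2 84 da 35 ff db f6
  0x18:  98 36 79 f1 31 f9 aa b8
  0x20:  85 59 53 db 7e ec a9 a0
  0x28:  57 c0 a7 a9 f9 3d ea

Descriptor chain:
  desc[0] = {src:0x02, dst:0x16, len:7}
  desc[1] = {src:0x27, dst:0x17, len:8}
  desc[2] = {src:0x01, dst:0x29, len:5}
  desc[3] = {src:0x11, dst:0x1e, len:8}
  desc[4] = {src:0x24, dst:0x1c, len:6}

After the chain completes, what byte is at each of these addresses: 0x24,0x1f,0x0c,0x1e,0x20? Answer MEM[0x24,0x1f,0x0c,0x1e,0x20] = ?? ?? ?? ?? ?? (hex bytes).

  after D0: wrote 7B at 0x16 = b43f49a01518f1
  after D1: wrote 8B at 0x17 = a057c0a7a9f93dea
  after D2: wrote 5B at 0x29 = 21b43f49a0
  after D3: wrote 8B at 0x1e = c284da35ffb4a057
  after D4: wrote 6B at 0x1c = a057a9a05721
query mem[0x24]=0xa0, mem[0x1f]=0xa0, mem[0x0c]=0x67, mem[0x1e]=0xa9, mem[0x20]=0x57

MEM[0x24,0x1f,0x0c,0x1e,0x20] = a0 a0 67 a9 57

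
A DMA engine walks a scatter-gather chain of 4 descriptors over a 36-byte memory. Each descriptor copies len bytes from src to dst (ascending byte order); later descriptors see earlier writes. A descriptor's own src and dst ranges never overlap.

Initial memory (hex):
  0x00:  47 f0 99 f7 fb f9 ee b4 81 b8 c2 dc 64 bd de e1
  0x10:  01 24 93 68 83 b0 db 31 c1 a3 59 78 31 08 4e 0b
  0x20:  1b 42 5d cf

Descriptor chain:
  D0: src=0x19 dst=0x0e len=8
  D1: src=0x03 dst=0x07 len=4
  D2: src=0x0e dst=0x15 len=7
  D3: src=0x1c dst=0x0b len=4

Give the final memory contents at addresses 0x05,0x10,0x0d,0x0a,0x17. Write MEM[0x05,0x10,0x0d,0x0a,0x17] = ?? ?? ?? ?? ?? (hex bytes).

MEM[0x05,0x10,0x0d,0x0a,0x17] = f9 78 4e ee 78

D0: mem[0x0e..0x15] <- [a3 59 78 31 08 4e 0b 1b]
D1: mem[0x07..0x0a] <- [f7 fb f9 ee]
D2: mem[0x15..0x1b] <- [a3 59 78 31 08 4e 0b]
D3: mem[0x0b..0x0e] <- [31 08 4e 0b]
query mem[0x05]=0xf9, mem[0x10]=0x78, mem[0x0d]=0x4e, mem[0x0a]=0xee, mem[0x17]=0x78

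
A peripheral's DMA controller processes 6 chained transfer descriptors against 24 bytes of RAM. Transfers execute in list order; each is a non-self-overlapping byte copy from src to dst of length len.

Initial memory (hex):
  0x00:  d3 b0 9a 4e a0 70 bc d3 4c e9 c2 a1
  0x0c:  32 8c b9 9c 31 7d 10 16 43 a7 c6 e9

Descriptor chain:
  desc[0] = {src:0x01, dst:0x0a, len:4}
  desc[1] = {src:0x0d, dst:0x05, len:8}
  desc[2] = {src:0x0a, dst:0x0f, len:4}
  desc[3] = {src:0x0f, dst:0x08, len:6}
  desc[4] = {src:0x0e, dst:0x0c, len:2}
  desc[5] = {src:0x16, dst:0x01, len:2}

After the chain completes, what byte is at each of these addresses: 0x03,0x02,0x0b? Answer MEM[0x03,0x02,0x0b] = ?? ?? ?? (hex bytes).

#0 dst[0x0a+4] := {0xb0,0x9a,0x4e,0xa0}
#1 dst[0x05+8] := {0xa0,0xb9,0x9c,0x31,0x7d,0x10,0x16,0x43}
#2 dst[0x0f+4] := {0x10,0x16,0x43,0xa0}
#3 dst[0x08+6] := {0x10,0x16,0x43,0xa0,0x16,0x43}
#4 dst[0x0c+2] := {0xb9,0x10}
#5 dst[0x01+2] := {0xc6,0xe9}
query mem[0x03]=0x4e, mem[0x02]=0xe9, mem[0x0b]=0xa0

MEM[0x03,0x02,0x0b] = 4e e9 a0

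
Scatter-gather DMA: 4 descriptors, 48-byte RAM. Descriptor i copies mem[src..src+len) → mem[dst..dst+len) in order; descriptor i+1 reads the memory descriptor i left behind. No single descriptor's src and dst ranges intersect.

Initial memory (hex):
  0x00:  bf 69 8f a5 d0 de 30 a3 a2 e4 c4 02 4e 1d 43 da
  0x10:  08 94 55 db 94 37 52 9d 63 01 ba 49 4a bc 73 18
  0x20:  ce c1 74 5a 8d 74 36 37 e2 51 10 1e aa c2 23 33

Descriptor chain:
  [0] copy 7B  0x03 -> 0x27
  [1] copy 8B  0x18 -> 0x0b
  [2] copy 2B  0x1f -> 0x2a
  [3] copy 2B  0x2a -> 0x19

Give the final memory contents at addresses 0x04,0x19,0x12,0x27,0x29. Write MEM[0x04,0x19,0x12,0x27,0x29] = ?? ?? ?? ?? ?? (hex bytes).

D0: mem[0x27..0x2d] <- [a5 d0 de 30 a3 a2 e4]
D1: mem[0x0b..0x12] <- [63 01 ba 49 4a bc 73 18]
D2: mem[0x2a..0x2b] <- [18 ce]
D3: mem[0x19..0x1a] <- [18 ce]
query mem[0x04]=0xd0, mem[0x19]=0x18, mem[0x12]=0x18, mem[0x27]=0xa5, mem[0x29]=0xde

MEM[0x04,0x19,0x12,0x27,0x29] = d0 18 18 a5 de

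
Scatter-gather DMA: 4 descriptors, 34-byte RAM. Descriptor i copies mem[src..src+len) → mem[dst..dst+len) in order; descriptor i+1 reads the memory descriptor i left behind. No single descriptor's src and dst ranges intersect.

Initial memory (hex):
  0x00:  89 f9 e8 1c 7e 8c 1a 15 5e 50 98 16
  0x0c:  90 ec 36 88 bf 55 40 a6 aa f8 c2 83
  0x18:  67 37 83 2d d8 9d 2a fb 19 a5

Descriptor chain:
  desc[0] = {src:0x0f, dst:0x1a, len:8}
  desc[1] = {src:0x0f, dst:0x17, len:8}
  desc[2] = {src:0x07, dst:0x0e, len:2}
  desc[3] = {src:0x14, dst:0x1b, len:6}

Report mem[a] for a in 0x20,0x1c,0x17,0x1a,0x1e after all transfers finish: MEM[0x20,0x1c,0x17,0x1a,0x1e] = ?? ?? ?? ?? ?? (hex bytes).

MEM[0x20,0x1c,0x17,0x1a,0x1e] = 55 f8 88 40 88

  after D0: wrote 8B at 0x1a = 88bf5540a6aaf8c2
  after D1: wrote 8B at 0x17 = 88bf5540a6aaf8c2
  after D2: wrote 2B at 0x0e = 155e
  after D3: wrote 6B at 0x1b = aaf8c288bf55
query mem[0x20]=0x55, mem[0x1c]=0xf8, mem[0x17]=0x88, mem[0x1a]=0x40, mem[0x1e]=0x88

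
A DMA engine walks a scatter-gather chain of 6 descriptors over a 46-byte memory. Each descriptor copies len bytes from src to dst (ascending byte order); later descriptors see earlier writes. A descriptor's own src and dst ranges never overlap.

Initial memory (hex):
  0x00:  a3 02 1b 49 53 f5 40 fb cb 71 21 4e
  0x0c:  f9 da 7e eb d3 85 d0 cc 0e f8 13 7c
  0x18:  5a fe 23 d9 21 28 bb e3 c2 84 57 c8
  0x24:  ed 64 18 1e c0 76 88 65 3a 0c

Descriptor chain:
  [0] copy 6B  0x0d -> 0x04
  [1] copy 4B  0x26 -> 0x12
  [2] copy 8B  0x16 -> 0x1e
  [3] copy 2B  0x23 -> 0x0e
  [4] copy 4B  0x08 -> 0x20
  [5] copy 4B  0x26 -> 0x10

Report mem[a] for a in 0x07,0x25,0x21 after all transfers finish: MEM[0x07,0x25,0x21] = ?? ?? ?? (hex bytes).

MEM[0x07,0x25,0x21] = d3 28 d0

  after D0: wrote 6B at 0x04 = da7eebd385d0
  after D1: wrote 4B at 0x12 = 181ec076
  after D2: wrote 8B at 0x1e = 137c5afe23d92128
  after D3: wrote 2B at 0x0e = d921
  after D4: wrote 4B at 0x20 = 85d0214e
  after D5: wrote 4B at 0x10 = 181ec076
query mem[0x07]=0xd3, mem[0x25]=0x28, mem[0x21]=0xd0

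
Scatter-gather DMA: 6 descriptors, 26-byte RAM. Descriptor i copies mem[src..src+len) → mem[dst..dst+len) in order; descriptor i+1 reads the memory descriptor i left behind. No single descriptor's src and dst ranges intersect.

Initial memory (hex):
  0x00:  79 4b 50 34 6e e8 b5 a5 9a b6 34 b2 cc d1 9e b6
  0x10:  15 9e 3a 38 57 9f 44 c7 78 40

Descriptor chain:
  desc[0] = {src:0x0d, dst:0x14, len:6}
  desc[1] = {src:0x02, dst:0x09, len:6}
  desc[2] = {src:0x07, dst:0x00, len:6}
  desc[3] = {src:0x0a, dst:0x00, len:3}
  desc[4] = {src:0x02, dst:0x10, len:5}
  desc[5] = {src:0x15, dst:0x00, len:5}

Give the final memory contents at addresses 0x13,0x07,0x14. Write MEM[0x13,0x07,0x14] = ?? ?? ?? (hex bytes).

D0: mem[0x14..0x19] <- [d1 9e b6 15 9e 3a]
D1: mem[0x09..0x0e] <- [50 34 6e e8 b5 a5]
D2: mem[0x00..0x05] <- [a5 9a 50 34 6e e8]
D3: mem[0x00..0x02] <- [34 6e e8]
D4: mem[0x10..0x14] <- [e8 34 6e e8 b5]
D5: mem[0x00..0x04] <- [9e b6 15 9e 3a]
query mem[0x13]=0xe8, mem[0x07]=0xa5, mem[0x14]=0xb5

MEM[0x13,0x07,0x14] = e8 a5 b5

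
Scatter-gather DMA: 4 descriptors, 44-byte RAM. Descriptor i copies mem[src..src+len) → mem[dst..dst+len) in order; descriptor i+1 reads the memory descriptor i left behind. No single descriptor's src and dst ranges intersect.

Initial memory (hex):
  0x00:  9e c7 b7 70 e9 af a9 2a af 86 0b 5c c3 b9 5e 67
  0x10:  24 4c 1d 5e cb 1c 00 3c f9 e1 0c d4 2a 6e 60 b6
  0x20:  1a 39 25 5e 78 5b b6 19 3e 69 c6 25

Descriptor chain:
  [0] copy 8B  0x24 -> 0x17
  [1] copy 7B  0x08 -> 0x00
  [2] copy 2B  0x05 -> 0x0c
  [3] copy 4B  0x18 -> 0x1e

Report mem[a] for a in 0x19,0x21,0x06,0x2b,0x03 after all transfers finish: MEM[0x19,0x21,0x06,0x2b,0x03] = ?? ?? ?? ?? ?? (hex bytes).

MEM[0x19,0x21,0x06,0x2b,0x03] = b6 3e 5e 25 5c

[0] 0x24->0x17 len=8 : 78 5b b6 19 3e 69 c6 25
[1] 0x08->0x00 len=7 : af 86 0b 5c c3 b9 5e
[2] 0x05->0x0c len=2 : b9 5e
[3] 0x18->0x1e len=4 : 5b b6 19 3e
query mem[0x19]=0xb6, mem[0x21]=0x3e, mem[0x06]=0x5e, mem[0x2b]=0x25, mem[0x03]=0x5c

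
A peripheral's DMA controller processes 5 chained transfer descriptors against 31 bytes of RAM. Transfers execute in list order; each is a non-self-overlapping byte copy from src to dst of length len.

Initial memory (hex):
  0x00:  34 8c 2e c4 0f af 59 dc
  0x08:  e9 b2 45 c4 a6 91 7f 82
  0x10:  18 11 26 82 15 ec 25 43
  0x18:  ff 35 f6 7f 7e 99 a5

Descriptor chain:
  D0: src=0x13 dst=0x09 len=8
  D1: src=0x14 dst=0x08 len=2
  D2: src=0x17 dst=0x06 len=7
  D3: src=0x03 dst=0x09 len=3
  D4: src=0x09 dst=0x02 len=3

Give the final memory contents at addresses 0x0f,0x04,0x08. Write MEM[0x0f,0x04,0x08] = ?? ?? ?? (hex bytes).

[0] 0x13->0x09 len=8 : 82 15 ec 25 43 ff 35 f6
[1] 0x14->0x08 len=2 : 15 ec
[2] 0x17->0x06 len=7 : 43 ff 35 f6 7f 7e 99
[3] 0x03->0x09 len=3 : c4 0f af
[4] 0x09->0x02 len=3 : c4 0f af
query mem[0x0f]=0x35, mem[0x04]=0xaf, mem[0x08]=0x35

MEM[0x0f,0x04,0x08] = 35 af 35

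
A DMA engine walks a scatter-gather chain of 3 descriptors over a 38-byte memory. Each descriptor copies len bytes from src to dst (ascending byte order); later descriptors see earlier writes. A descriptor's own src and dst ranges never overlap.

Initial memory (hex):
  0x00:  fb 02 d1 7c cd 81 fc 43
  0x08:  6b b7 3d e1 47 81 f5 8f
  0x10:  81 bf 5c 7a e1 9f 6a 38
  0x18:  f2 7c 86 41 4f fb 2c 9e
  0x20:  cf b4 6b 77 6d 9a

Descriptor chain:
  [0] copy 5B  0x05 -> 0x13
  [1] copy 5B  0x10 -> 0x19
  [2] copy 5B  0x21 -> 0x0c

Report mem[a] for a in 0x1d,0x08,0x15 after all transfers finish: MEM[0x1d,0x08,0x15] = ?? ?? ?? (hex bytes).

MEM[0x1d,0x08,0x15] = fc 6b 43

[0] 0x05->0x13 len=5 : 81 fc 43 6b b7
[1] 0x10->0x19 len=5 : 81 bf 5c 81 fc
[2] 0x21->0x0c len=5 : b4 6b 77 6d 9a
query mem[0x1d]=0xfc, mem[0x08]=0x6b, mem[0x15]=0x43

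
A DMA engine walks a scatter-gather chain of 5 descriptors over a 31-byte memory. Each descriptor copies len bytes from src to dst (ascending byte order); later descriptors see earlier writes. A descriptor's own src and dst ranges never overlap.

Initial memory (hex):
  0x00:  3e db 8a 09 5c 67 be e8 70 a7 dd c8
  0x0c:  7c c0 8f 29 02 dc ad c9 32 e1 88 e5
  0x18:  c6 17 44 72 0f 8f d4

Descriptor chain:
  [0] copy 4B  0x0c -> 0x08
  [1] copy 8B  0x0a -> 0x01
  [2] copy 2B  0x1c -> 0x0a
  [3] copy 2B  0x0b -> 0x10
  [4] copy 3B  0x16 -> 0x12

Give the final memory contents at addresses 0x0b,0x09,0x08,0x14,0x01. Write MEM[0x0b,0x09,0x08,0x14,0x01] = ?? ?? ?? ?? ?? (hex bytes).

[0] 0x0c->0x08 len=4 : 7c c0 8f 29
[1] 0x0a->0x01 len=8 : 8f 29 7c c0 8f 29 02 dc
[2] 0x1c->0x0a len=2 : 0f 8f
[3] 0x0b->0x10 len=2 : 8f 7c
[4] 0x16->0x12 len=3 : 88 e5 c6
query mem[0x0b]=0x8f, mem[0x09]=0xc0, mem[0x08]=0xdc, mem[0x14]=0xc6, mem[0x01]=0x8f

MEM[0x0b,0x09,0x08,0x14,0x01] = 8f c0 dc c6 8f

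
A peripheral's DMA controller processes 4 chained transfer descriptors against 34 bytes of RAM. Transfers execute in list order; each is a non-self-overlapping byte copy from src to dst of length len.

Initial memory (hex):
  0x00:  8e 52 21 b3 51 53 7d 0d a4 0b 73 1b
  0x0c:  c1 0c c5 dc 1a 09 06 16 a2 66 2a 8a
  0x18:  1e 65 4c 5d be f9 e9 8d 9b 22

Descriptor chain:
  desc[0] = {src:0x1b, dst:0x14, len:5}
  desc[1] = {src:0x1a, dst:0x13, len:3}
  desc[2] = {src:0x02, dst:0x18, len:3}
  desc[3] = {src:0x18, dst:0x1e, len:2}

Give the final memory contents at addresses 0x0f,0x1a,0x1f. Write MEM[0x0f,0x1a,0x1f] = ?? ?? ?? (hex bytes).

MEM[0x0f,0x1a,0x1f] = dc 51 b3

  after D0: wrote 5B at 0x14 = 5dbef9e98d
  after D1: wrote 3B at 0x13 = 4c5dbe
  after D2: wrote 3B at 0x18 = 21b351
  after D3: wrote 2B at 0x1e = 21b3
query mem[0x0f]=0xdc, mem[0x1a]=0x51, mem[0x1f]=0xb3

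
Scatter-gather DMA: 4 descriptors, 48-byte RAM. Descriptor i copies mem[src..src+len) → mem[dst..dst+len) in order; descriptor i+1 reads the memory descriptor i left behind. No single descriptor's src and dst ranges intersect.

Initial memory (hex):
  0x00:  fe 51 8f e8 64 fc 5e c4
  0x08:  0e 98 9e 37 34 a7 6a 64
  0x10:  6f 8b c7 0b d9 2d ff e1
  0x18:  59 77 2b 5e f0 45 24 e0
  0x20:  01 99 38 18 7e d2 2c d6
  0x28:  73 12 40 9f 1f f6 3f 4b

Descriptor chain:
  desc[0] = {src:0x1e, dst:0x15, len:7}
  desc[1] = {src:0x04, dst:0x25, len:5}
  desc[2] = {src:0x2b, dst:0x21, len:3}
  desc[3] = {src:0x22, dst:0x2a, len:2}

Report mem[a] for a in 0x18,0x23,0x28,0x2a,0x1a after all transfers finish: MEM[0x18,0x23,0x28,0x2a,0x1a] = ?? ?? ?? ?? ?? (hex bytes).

MEM[0x18,0x23,0x28,0x2a,0x1a] = 99 f6 c4 1f 18

#0 dst[0x15+7] := {0x24,0xe0,0x01,0x99,0x38,0x18,0x7e}
#1 dst[0x25+5] := {0x64,0xfc,0x5e,0xc4,0x0e}
#2 dst[0x21+3] := {0x9f,0x1f,0xf6}
#3 dst[0x2a+2] := {0x1f,0xf6}
query mem[0x18]=0x99, mem[0x23]=0xf6, mem[0x28]=0xc4, mem[0x2a]=0x1f, mem[0x1a]=0x18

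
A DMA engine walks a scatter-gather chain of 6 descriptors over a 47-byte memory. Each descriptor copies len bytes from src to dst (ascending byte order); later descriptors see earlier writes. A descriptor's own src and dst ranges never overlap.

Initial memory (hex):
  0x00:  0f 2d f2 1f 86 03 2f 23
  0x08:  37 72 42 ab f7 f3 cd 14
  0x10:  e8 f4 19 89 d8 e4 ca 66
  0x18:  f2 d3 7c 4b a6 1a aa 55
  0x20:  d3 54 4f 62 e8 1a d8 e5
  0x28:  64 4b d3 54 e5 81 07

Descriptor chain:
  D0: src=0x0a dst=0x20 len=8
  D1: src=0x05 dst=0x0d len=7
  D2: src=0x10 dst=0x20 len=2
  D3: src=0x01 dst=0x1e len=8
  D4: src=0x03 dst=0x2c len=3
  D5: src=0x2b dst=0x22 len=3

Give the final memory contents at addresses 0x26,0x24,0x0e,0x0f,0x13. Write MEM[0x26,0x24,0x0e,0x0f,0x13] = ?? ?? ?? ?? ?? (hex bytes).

  after D0: wrote 8B at 0x20 = 42abf7f3cd14e8f4
  after D1: wrote 7B at 0x0d = 032f23377242ab
  after D2: wrote 2B at 0x20 = 3772
  after D3: wrote 8B at 0x1e = 2df21f86032f2337
  after D4: wrote 3B at 0x2c = 1f8603
  after D5: wrote 3B at 0x22 = 541f86
query mem[0x26]=0xe8, mem[0x24]=0x86, mem[0x0e]=0x2f, mem[0x0f]=0x23, mem[0x13]=0xab

MEM[0x26,0x24,0x0e,0x0f,0x13] = e8 86 2f 23 ab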